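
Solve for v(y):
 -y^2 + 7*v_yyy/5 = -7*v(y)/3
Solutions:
 v(y) = C3*exp(-3^(2/3)*5^(1/3)*y/3) + 3*y^2/7 + (C1*sin(3^(1/6)*5^(1/3)*y/2) + C2*cos(3^(1/6)*5^(1/3)*y/2))*exp(3^(2/3)*5^(1/3)*y/6)


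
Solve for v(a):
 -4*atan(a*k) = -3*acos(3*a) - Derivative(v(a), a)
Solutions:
 v(a) = C1 - 3*a*acos(3*a) + sqrt(1 - 9*a^2) + 4*Piecewise((a*atan(a*k) - log(a^2*k^2 + 1)/(2*k), Ne(k, 0)), (0, True))


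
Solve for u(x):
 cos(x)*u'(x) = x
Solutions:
 u(x) = C1 + Integral(x/cos(x), x)


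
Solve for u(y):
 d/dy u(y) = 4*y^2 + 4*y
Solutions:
 u(y) = C1 + 4*y^3/3 + 2*y^2


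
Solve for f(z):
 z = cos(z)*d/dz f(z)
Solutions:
 f(z) = C1 + Integral(z/cos(z), z)


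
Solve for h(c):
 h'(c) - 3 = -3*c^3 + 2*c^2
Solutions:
 h(c) = C1 - 3*c^4/4 + 2*c^3/3 + 3*c


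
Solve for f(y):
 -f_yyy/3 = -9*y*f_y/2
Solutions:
 f(y) = C1 + Integral(C2*airyai(3*2^(2/3)*y/2) + C3*airybi(3*2^(2/3)*y/2), y)


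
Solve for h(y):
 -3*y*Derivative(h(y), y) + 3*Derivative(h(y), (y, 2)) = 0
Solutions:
 h(y) = C1 + C2*erfi(sqrt(2)*y/2)


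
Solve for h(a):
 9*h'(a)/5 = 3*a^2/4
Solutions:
 h(a) = C1 + 5*a^3/36


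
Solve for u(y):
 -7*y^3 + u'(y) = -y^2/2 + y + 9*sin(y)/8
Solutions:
 u(y) = C1 + 7*y^4/4 - y^3/6 + y^2/2 - 9*cos(y)/8


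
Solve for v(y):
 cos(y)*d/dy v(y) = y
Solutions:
 v(y) = C1 + Integral(y/cos(y), y)


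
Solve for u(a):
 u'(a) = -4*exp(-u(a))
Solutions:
 u(a) = log(C1 - 4*a)


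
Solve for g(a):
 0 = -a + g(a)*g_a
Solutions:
 g(a) = -sqrt(C1 + a^2)
 g(a) = sqrt(C1 + a^2)


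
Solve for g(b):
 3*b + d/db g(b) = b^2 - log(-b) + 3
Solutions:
 g(b) = C1 + b^3/3 - 3*b^2/2 - b*log(-b) + 4*b


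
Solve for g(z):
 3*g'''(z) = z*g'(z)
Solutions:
 g(z) = C1 + Integral(C2*airyai(3^(2/3)*z/3) + C3*airybi(3^(2/3)*z/3), z)


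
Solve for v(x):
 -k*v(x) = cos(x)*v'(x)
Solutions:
 v(x) = C1*exp(k*(log(sin(x) - 1) - log(sin(x) + 1))/2)


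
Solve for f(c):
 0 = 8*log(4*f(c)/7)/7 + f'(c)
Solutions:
 7*Integral(1/(log(_y) - log(7) + 2*log(2)), (_y, f(c)))/8 = C1 - c


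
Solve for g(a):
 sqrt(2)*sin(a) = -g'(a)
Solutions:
 g(a) = C1 + sqrt(2)*cos(a)


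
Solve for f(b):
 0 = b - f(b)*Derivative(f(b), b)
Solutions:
 f(b) = -sqrt(C1 + b^2)
 f(b) = sqrt(C1 + b^2)


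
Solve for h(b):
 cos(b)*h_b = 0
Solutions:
 h(b) = C1


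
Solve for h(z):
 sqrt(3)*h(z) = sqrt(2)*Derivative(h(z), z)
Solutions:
 h(z) = C1*exp(sqrt(6)*z/2)


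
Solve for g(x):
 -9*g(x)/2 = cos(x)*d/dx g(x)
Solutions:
 g(x) = C1*(sin(x) - 1)^(1/4)*(sin(x)^2 - 2*sin(x) + 1)/((sin(x) + 1)^(1/4)*(sin(x)^2 + 2*sin(x) + 1))


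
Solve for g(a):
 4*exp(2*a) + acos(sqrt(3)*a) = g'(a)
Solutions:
 g(a) = C1 + a*acos(sqrt(3)*a) - sqrt(3)*sqrt(1 - 3*a^2)/3 + 2*exp(2*a)


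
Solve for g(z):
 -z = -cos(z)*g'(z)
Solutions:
 g(z) = C1 + Integral(z/cos(z), z)


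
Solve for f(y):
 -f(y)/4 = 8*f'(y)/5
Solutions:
 f(y) = C1*exp(-5*y/32)


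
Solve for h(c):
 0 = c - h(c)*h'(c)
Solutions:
 h(c) = -sqrt(C1 + c^2)
 h(c) = sqrt(C1 + c^2)


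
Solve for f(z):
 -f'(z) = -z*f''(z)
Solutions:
 f(z) = C1 + C2*z^2


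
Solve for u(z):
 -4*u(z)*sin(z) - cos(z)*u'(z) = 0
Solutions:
 u(z) = C1*cos(z)^4


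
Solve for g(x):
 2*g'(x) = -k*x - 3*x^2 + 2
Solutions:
 g(x) = C1 - k*x^2/4 - x^3/2 + x


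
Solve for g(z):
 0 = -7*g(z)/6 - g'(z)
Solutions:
 g(z) = C1*exp(-7*z/6)


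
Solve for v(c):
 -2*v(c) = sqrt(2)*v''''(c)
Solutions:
 v(c) = (C1*sin(2^(5/8)*c/2) + C2*cos(2^(5/8)*c/2))*exp(-2^(5/8)*c/2) + (C3*sin(2^(5/8)*c/2) + C4*cos(2^(5/8)*c/2))*exp(2^(5/8)*c/2)


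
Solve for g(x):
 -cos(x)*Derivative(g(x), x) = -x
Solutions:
 g(x) = C1 + Integral(x/cos(x), x)


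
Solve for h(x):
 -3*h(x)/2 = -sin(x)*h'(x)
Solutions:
 h(x) = C1*(cos(x) - 1)^(3/4)/(cos(x) + 1)^(3/4)


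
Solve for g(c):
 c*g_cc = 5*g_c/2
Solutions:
 g(c) = C1 + C2*c^(7/2)


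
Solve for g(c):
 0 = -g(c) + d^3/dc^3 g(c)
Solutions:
 g(c) = C3*exp(c) + (C1*sin(sqrt(3)*c/2) + C2*cos(sqrt(3)*c/2))*exp(-c/2)


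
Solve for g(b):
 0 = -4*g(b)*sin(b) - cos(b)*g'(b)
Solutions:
 g(b) = C1*cos(b)^4


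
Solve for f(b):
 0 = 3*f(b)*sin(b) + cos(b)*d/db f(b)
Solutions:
 f(b) = C1*cos(b)^3


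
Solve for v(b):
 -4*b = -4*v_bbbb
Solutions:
 v(b) = C1 + C2*b + C3*b^2 + C4*b^3 + b^5/120


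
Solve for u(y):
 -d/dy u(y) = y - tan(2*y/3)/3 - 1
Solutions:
 u(y) = C1 - y^2/2 + y - log(cos(2*y/3))/2


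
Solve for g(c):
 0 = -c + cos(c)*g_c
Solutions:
 g(c) = C1 + Integral(c/cos(c), c)


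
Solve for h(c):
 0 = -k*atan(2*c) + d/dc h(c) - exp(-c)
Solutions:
 h(c) = C1 + c*k*atan(2*c) - k*log(c^2 + 1/4)/4 - exp(-c)


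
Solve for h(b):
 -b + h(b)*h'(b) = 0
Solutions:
 h(b) = -sqrt(C1 + b^2)
 h(b) = sqrt(C1 + b^2)


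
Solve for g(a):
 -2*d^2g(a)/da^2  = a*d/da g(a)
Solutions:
 g(a) = C1 + C2*erf(a/2)


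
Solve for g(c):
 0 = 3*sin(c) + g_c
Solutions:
 g(c) = C1 + 3*cos(c)


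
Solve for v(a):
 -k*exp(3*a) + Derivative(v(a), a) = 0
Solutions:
 v(a) = C1 + k*exp(3*a)/3


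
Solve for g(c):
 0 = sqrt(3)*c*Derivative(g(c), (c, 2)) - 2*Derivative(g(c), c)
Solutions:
 g(c) = C1 + C2*c^(1 + 2*sqrt(3)/3)


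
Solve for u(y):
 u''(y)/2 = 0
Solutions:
 u(y) = C1 + C2*y


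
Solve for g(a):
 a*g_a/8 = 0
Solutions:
 g(a) = C1


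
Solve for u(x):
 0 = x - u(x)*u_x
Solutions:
 u(x) = -sqrt(C1 + x^2)
 u(x) = sqrt(C1 + x^2)


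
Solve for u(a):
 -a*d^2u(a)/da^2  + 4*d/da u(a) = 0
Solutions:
 u(a) = C1 + C2*a^5


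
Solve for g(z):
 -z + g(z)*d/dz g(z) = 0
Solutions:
 g(z) = -sqrt(C1 + z^2)
 g(z) = sqrt(C1 + z^2)


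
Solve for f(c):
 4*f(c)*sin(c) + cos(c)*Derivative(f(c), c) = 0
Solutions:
 f(c) = C1*cos(c)^4


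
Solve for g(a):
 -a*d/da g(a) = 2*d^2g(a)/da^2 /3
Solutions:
 g(a) = C1 + C2*erf(sqrt(3)*a/2)


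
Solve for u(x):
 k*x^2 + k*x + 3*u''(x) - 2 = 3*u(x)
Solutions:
 u(x) = C1*exp(-x) + C2*exp(x) + k*x^2/3 + k*x/3 + 2*k/3 - 2/3


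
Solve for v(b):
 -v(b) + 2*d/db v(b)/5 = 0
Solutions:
 v(b) = C1*exp(5*b/2)


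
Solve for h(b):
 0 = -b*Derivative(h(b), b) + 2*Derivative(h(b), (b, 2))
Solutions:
 h(b) = C1 + C2*erfi(b/2)


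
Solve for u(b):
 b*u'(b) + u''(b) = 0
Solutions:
 u(b) = C1 + C2*erf(sqrt(2)*b/2)


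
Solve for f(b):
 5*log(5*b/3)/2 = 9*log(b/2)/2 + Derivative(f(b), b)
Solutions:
 f(b) = C1 - 2*b*log(b) + 2*b + b*log(400*sqrt(30)/27)


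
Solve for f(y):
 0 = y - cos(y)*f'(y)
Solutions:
 f(y) = C1 + Integral(y/cos(y), y)


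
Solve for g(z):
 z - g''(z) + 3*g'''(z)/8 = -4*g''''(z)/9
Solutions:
 g(z) = C1 + C2*z + C3*exp(3*z*(-9 + sqrt(1105))/64) + C4*exp(-3*z*(9 + sqrt(1105))/64) + z^3/6 + 3*z^2/16


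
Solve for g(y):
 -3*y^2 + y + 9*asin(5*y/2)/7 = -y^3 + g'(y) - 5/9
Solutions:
 g(y) = C1 + y^4/4 - y^3 + y^2/2 + 9*y*asin(5*y/2)/7 + 5*y/9 + 9*sqrt(4 - 25*y^2)/35


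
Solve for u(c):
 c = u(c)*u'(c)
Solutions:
 u(c) = -sqrt(C1 + c^2)
 u(c) = sqrt(C1 + c^2)


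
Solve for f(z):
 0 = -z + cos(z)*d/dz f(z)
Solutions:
 f(z) = C1 + Integral(z/cos(z), z)


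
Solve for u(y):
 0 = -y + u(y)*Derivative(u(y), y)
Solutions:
 u(y) = -sqrt(C1 + y^2)
 u(y) = sqrt(C1 + y^2)


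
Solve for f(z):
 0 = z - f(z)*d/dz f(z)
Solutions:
 f(z) = -sqrt(C1 + z^2)
 f(z) = sqrt(C1 + z^2)


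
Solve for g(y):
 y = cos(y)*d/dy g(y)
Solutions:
 g(y) = C1 + Integral(y/cos(y), y)


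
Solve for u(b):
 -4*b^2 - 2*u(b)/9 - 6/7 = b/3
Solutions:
 u(b) = -18*b^2 - 3*b/2 - 27/7


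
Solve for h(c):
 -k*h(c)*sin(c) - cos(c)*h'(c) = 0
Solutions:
 h(c) = C1*exp(k*log(cos(c)))


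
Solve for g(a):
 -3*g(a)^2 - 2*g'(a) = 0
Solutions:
 g(a) = 2/(C1 + 3*a)


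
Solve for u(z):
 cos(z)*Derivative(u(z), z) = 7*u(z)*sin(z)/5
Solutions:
 u(z) = C1/cos(z)^(7/5)


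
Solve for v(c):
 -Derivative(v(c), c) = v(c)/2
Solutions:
 v(c) = C1*exp(-c/2)


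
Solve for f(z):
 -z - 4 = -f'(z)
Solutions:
 f(z) = C1 + z^2/2 + 4*z


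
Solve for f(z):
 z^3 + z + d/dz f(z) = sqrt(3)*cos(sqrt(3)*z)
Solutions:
 f(z) = C1 - z^4/4 - z^2/2 + sin(sqrt(3)*z)


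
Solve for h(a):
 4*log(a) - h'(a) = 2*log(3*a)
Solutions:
 h(a) = C1 + 2*a*log(a) - a*log(9) - 2*a


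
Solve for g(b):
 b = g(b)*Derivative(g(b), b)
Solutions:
 g(b) = -sqrt(C1 + b^2)
 g(b) = sqrt(C1 + b^2)


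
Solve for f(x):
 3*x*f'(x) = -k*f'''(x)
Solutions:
 f(x) = C1 + Integral(C2*airyai(3^(1/3)*x*(-1/k)^(1/3)) + C3*airybi(3^(1/3)*x*(-1/k)^(1/3)), x)


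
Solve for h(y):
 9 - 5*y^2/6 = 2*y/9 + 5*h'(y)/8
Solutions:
 h(y) = C1 - 4*y^3/9 - 8*y^2/45 + 72*y/5


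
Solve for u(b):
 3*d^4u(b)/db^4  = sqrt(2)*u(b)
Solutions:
 u(b) = C1*exp(-2^(1/8)*3^(3/4)*b/3) + C2*exp(2^(1/8)*3^(3/4)*b/3) + C3*sin(2^(1/8)*3^(3/4)*b/3) + C4*cos(2^(1/8)*3^(3/4)*b/3)


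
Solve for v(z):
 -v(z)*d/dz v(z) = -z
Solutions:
 v(z) = -sqrt(C1 + z^2)
 v(z) = sqrt(C1 + z^2)


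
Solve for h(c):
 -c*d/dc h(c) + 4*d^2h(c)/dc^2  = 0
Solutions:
 h(c) = C1 + C2*erfi(sqrt(2)*c/4)


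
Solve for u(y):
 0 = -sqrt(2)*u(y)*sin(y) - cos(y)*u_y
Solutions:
 u(y) = C1*cos(y)^(sqrt(2))


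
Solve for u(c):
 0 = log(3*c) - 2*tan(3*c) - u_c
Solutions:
 u(c) = C1 + c*log(c) - c + c*log(3) + 2*log(cos(3*c))/3


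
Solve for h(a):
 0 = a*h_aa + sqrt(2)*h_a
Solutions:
 h(a) = C1 + C2*a^(1 - sqrt(2))


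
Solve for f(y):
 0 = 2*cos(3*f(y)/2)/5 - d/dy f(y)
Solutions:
 -2*y/5 - log(sin(3*f(y)/2) - 1)/3 + log(sin(3*f(y)/2) + 1)/3 = C1


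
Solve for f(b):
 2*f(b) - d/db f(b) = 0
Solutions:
 f(b) = C1*exp(2*b)


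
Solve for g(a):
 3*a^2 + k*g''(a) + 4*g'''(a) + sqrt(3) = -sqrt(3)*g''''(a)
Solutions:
 g(a) = C1 + C2*a + C3*exp(sqrt(3)*a*(sqrt(-sqrt(3)*k + 4) - 2)/3) + C4*exp(-sqrt(3)*a*(sqrt(-sqrt(3)*k + 4) + 2)/3) - a^4/(4*k) + 4*a^3/k^2 + a^2*(-sqrt(3)/2 + 3*sqrt(3)/k - 48/k^2)/k


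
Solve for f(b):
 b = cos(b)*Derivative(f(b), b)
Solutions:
 f(b) = C1 + Integral(b/cos(b), b)


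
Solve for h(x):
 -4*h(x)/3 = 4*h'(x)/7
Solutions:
 h(x) = C1*exp(-7*x/3)


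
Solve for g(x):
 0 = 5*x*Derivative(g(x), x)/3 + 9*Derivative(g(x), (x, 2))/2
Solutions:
 g(x) = C1 + C2*erf(sqrt(15)*x/9)


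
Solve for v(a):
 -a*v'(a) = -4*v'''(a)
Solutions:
 v(a) = C1 + Integral(C2*airyai(2^(1/3)*a/2) + C3*airybi(2^(1/3)*a/2), a)


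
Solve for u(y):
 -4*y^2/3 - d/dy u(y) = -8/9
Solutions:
 u(y) = C1 - 4*y^3/9 + 8*y/9


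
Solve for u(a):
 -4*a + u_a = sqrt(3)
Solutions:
 u(a) = C1 + 2*a^2 + sqrt(3)*a


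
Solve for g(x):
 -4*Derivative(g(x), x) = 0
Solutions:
 g(x) = C1


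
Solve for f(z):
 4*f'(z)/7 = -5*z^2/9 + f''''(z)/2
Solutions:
 f(z) = C1 + C4*exp(2*7^(2/3)*z/7) - 35*z^3/108 + (C2*sin(sqrt(3)*7^(2/3)*z/7) + C3*cos(sqrt(3)*7^(2/3)*z/7))*exp(-7^(2/3)*z/7)


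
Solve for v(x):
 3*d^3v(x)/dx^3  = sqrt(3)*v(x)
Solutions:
 v(x) = C3*exp(3^(5/6)*x/3) + (C1*sin(3^(1/3)*x/2) + C2*cos(3^(1/3)*x/2))*exp(-3^(5/6)*x/6)


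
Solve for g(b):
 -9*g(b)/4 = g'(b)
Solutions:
 g(b) = C1*exp(-9*b/4)


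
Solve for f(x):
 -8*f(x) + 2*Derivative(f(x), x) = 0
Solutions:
 f(x) = C1*exp(4*x)


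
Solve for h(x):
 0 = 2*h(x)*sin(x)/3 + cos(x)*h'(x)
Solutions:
 h(x) = C1*cos(x)^(2/3)


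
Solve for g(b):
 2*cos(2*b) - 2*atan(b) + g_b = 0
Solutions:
 g(b) = C1 + 2*b*atan(b) - log(b^2 + 1) - sin(2*b)


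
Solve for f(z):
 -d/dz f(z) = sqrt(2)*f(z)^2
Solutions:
 f(z) = 1/(C1 + sqrt(2)*z)


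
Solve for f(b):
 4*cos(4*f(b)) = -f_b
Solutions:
 f(b) = -asin((C1 + exp(32*b))/(C1 - exp(32*b)))/4 + pi/4
 f(b) = asin((C1 + exp(32*b))/(C1 - exp(32*b)))/4


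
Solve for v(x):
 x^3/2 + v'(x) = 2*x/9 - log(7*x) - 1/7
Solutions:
 v(x) = C1 - x^4/8 + x^2/9 - x*log(x) - x*log(7) + 6*x/7


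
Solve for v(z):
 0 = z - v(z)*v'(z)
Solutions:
 v(z) = -sqrt(C1 + z^2)
 v(z) = sqrt(C1 + z^2)


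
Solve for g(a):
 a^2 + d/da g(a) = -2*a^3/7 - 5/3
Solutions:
 g(a) = C1 - a^4/14 - a^3/3 - 5*a/3


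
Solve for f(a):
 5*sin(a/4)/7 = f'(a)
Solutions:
 f(a) = C1 - 20*cos(a/4)/7


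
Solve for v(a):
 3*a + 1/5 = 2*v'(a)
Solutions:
 v(a) = C1 + 3*a^2/4 + a/10


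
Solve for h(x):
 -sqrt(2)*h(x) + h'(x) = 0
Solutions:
 h(x) = C1*exp(sqrt(2)*x)


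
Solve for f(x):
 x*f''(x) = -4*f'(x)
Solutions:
 f(x) = C1 + C2/x^3


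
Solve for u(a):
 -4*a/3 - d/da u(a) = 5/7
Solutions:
 u(a) = C1 - 2*a^2/3 - 5*a/7


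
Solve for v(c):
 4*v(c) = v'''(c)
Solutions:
 v(c) = C3*exp(2^(2/3)*c) + (C1*sin(2^(2/3)*sqrt(3)*c/2) + C2*cos(2^(2/3)*sqrt(3)*c/2))*exp(-2^(2/3)*c/2)


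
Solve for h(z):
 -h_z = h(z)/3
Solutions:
 h(z) = C1*exp(-z/3)


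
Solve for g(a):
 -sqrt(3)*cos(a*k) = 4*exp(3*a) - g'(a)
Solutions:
 g(a) = C1 + 4*exp(3*a)/3 + sqrt(3)*sin(a*k)/k


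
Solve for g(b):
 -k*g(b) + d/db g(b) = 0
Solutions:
 g(b) = C1*exp(b*k)


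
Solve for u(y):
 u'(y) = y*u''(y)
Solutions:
 u(y) = C1 + C2*y^2


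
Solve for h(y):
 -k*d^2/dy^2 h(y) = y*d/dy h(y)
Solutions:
 h(y) = C1 + C2*sqrt(k)*erf(sqrt(2)*y*sqrt(1/k)/2)


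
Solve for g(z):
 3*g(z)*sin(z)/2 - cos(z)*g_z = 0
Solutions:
 g(z) = C1/cos(z)^(3/2)


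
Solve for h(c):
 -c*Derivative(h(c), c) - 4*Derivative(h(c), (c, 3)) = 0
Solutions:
 h(c) = C1 + Integral(C2*airyai(-2^(1/3)*c/2) + C3*airybi(-2^(1/3)*c/2), c)


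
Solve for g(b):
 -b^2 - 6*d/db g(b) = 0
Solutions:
 g(b) = C1 - b^3/18


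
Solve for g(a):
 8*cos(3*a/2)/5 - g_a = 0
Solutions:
 g(a) = C1 + 16*sin(3*a/2)/15


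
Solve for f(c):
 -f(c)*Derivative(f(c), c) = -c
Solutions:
 f(c) = -sqrt(C1 + c^2)
 f(c) = sqrt(C1 + c^2)


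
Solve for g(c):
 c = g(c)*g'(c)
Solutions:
 g(c) = -sqrt(C1 + c^2)
 g(c) = sqrt(C1 + c^2)


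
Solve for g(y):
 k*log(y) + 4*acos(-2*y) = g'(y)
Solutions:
 g(y) = C1 + k*y*(log(y) - 1) + 4*y*acos(-2*y) + 2*sqrt(1 - 4*y^2)


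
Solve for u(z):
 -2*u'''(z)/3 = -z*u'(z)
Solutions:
 u(z) = C1 + Integral(C2*airyai(2^(2/3)*3^(1/3)*z/2) + C3*airybi(2^(2/3)*3^(1/3)*z/2), z)


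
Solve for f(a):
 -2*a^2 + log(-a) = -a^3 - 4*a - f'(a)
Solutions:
 f(a) = C1 - a^4/4 + 2*a^3/3 - 2*a^2 - a*log(-a) + a


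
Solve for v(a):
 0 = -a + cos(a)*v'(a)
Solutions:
 v(a) = C1 + Integral(a/cos(a), a)


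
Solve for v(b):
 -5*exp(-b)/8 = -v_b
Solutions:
 v(b) = C1 - 5*exp(-b)/8


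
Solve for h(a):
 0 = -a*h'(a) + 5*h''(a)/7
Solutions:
 h(a) = C1 + C2*erfi(sqrt(70)*a/10)


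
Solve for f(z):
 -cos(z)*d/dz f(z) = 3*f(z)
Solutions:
 f(z) = C1*(sin(z) - 1)^(3/2)/(sin(z) + 1)^(3/2)


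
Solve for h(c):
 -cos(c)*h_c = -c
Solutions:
 h(c) = C1 + Integral(c/cos(c), c)


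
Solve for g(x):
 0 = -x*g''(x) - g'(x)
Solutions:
 g(x) = C1 + C2*log(x)


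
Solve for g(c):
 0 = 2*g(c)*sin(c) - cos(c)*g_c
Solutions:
 g(c) = C1/cos(c)^2


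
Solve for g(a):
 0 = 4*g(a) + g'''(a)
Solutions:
 g(a) = C3*exp(-2^(2/3)*a) + (C1*sin(2^(2/3)*sqrt(3)*a/2) + C2*cos(2^(2/3)*sqrt(3)*a/2))*exp(2^(2/3)*a/2)


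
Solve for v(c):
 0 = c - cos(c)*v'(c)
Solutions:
 v(c) = C1 + Integral(c/cos(c), c)


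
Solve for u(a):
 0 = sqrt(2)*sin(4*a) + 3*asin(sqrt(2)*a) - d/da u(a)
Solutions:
 u(a) = C1 + 3*a*asin(sqrt(2)*a) + 3*sqrt(2)*sqrt(1 - 2*a^2)/2 - sqrt(2)*cos(4*a)/4


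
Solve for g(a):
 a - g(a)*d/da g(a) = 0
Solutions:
 g(a) = -sqrt(C1 + a^2)
 g(a) = sqrt(C1 + a^2)


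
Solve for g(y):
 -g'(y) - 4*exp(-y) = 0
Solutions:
 g(y) = C1 + 4*exp(-y)


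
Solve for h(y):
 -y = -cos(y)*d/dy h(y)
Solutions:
 h(y) = C1 + Integral(y/cos(y), y)


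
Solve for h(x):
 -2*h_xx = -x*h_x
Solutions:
 h(x) = C1 + C2*erfi(x/2)


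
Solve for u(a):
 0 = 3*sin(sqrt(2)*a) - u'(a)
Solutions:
 u(a) = C1 - 3*sqrt(2)*cos(sqrt(2)*a)/2


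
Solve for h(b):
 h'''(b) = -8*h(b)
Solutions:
 h(b) = C3*exp(-2*b) + (C1*sin(sqrt(3)*b) + C2*cos(sqrt(3)*b))*exp(b)


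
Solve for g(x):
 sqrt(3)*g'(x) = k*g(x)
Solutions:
 g(x) = C1*exp(sqrt(3)*k*x/3)


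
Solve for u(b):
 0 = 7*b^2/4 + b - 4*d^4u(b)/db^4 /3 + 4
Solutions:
 u(b) = C1 + C2*b + C3*b^2 + C4*b^3 + 7*b^6/1920 + b^5/160 + b^4/8


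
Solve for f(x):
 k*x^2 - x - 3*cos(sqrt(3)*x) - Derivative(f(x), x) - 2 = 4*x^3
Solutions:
 f(x) = C1 + k*x^3/3 - x^4 - x^2/2 - 2*x - sqrt(3)*sin(sqrt(3)*x)


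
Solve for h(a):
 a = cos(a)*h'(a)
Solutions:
 h(a) = C1 + Integral(a/cos(a), a)


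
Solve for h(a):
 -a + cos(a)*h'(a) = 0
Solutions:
 h(a) = C1 + Integral(a/cos(a), a)


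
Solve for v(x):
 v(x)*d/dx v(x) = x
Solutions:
 v(x) = -sqrt(C1 + x^2)
 v(x) = sqrt(C1 + x^2)


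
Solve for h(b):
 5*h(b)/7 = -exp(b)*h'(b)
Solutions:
 h(b) = C1*exp(5*exp(-b)/7)


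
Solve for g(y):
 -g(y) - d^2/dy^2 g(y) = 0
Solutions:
 g(y) = C1*sin(y) + C2*cos(y)


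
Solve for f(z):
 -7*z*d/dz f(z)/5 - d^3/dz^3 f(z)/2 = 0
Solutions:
 f(z) = C1 + Integral(C2*airyai(-14^(1/3)*5^(2/3)*z/5) + C3*airybi(-14^(1/3)*5^(2/3)*z/5), z)


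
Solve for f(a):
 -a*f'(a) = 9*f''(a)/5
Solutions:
 f(a) = C1 + C2*erf(sqrt(10)*a/6)


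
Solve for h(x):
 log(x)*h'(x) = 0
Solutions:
 h(x) = C1


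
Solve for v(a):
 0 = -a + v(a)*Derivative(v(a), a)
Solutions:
 v(a) = -sqrt(C1 + a^2)
 v(a) = sqrt(C1 + a^2)


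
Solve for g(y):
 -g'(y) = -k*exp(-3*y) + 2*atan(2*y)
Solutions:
 g(y) = C1 - k*exp(-3*y)/3 - 2*y*atan(2*y) + log(y^2 + 1/4)/2


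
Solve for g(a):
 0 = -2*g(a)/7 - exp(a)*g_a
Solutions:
 g(a) = C1*exp(2*exp(-a)/7)


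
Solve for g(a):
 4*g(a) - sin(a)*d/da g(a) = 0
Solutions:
 g(a) = C1*(cos(a)^2 - 2*cos(a) + 1)/(cos(a)^2 + 2*cos(a) + 1)


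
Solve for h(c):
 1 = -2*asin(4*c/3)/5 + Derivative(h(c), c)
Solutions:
 h(c) = C1 + 2*c*asin(4*c/3)/5 + c + sqrt(9 - 16*c^2)/10


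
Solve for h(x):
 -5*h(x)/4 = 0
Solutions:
 h(x) = 0


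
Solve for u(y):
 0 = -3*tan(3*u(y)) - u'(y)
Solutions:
 u(y) = -asin(C1*exp(-9*y))/3 + pi/3
 u(y) = asin(C1*exp(-9*y))/3


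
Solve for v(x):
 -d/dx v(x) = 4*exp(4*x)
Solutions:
 v(x) = C1 - exp(4*x)


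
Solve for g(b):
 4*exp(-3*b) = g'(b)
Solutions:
 g(b) = C1 - 4*exp(-3*b)/3


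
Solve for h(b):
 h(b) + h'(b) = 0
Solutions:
 h(b) = C1*exp(-b)


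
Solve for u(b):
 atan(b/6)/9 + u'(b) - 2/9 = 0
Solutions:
 u(b) = C1 - b*atan(b/6)/9 + 2*b/9 + log(b^2 + 36)/3


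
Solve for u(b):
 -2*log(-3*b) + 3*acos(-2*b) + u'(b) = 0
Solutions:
 u(b) = C1 + 2*b*log(-b) - 3*b*acos(-2*b) - 2*b + 2*b*log(3) - 3*sqrt(1 - 4*b^2)/2


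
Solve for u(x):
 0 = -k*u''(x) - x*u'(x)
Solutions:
 u(x) = C1 + C2*sqrt(k)*erf(sqrt(2)*x*sqrt(1/k)/2)


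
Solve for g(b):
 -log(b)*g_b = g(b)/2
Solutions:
 g(b) = C1*exp(-li(b)/2)


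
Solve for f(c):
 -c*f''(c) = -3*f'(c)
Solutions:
 f(c) = C1 + C2*c^4


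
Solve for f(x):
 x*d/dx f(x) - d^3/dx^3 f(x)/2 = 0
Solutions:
 f(x) = C1 + Integral(C2*airyai(2^(1/3)*x) + C3*airybi(2^(1/3)*x), x)


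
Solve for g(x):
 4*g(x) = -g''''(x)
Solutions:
 g(x) = (C1*sin(x) + C2*cos(x))*exp(-x) + (C3*sin(x) + C4*cos(x))*exp(x)


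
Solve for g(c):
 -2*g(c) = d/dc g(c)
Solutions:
 g(c) = C1*exp(-2*c)


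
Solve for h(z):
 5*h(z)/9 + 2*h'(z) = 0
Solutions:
 h(z) = C1*exp(-5*z/18)


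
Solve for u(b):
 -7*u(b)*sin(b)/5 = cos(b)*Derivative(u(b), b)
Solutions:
 u(b) = C1*cos(b)^(7/5)


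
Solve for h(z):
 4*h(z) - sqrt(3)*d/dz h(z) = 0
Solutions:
 h(z) = C1*exp(4*sqrt(3)*z/3)


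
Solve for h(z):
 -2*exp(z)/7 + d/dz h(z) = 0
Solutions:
 h(z) = C1 + 2*exp(z)/7


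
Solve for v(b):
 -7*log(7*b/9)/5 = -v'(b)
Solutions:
 v(b) = C1 + 7*b*log(b)/5 - 14*b*log(3)/5 - 7*b/5 + 7*b*log(7)/5


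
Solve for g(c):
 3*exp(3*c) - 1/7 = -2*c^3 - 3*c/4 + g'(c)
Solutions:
 g(c) = C1 + c^4/2 + 3*c^2/8 - c/7 + exp(3*c)


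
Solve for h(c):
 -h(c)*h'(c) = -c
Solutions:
 h(c) = -sqrt(C1 + c^2)
 h(c) = sqrt(C1 + c^2)


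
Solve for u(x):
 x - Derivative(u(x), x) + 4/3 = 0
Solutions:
 u(x) = C1 + x^2/2 + 4*x/3


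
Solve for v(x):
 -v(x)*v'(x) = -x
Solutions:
 v(x) = -sqrt(C1 + x^2)
 v(x) = sqrt(C1 + x^2)


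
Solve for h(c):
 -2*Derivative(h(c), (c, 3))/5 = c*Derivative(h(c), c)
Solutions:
 h(c) = C1 + Integral(C2*airyai(-2^(2/3)*5^(1/3)*c/2) + C3*airybi(-2^(2/3)*5^(1/3)*c/2), c)


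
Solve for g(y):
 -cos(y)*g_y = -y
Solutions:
 g(y) = C1 + Integral(y/cos(y), y)


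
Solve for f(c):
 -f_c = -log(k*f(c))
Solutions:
 li(k*f(c))/k = C1 + c


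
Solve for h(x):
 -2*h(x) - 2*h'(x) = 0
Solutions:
 h(x) = C1*exp(-x)


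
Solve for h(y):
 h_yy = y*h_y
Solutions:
 h(y) = C1 + C2*erfi(sqrt(2)*y/2)


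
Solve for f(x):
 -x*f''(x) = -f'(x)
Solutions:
 f(x) = C1 + C2*x^2


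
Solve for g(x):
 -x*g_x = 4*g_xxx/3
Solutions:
 g(x) = C1 + Integral(C2*airyai(-6^(1/3)*x/2) + C3*airybi(-6^(1/3)*x/2), x)


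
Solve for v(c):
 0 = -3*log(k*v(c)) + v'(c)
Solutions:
 li(k*v(c))/k = C1 + 3*c


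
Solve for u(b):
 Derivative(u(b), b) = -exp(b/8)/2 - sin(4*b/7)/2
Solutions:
 u(b) = C1 - 4*exp(b/8) + 7*cos(4*b/7)/8


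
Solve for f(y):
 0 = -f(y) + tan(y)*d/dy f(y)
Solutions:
 f(y) = C1*sin(y)


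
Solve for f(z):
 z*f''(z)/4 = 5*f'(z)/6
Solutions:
 f(z) = C1 + C2*z^(13/3)


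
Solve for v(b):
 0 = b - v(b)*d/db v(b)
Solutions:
 v(b) = -sqrt(C1 + b^2)
 v(b) = sqrt(C1 + b^2)


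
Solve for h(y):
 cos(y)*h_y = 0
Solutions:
 h(y) = C1


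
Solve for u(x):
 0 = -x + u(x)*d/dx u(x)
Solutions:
 u(x) = -sqrt(C1 + x^2)
 u(x) = sqrt(C1 + x^2)


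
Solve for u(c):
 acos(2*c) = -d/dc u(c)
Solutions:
 u(c) = C1 - c*acos(2*c) + sqrt(1 - 4*c^2)/2


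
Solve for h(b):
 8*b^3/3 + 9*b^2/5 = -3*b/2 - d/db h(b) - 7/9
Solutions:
 h(b) = C1 - 2*b^4/3 - 3*b^3/5 - 3*b^2/4 - 7*b/9


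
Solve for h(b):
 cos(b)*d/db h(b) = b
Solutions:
 h(b) = C1 + Integral(b/cos(b), b)


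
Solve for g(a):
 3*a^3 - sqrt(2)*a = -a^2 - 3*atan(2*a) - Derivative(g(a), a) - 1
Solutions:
 g(a) = C1 - 3*a^4/4 - a^3/3 + sqrt(2)*a^2/2 - 3*a*atan(2*a) - a + 3*log(4*a^2 + 1)/4


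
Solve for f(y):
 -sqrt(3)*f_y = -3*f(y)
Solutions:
 f(y) = C1*exp(sqrt(3)*y)


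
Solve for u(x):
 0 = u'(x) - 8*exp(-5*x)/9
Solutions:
 u(x) = C1 - 8*exp(-5*x)/45


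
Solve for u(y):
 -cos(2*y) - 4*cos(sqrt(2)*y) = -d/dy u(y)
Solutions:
 u(y) = C1 + sin(2*y)/2 + 2*sqrt(2)*sin(sqrt(2)*y)


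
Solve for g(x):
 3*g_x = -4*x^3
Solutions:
 g(x) = C1 - x^4/3


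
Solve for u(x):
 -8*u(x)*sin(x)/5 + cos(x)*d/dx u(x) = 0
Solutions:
 u(x) = C1/cos(x)^(8/5)


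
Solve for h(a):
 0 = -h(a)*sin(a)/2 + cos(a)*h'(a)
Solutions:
 h(a) = C1/sqrt(cos(a))


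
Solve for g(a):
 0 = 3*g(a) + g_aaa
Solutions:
 g(a) = C3*exp(-3^(1/3)*a) + (C1*sin(3^(5/6)*a/2) + C2*cos(3^(5/6)*a/2))*exp(3^(1/3)*a/2)


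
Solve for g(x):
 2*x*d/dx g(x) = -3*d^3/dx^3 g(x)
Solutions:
 g(x) = C1 + Integral(C2*airyai(-2^(1/3)*3^(2/3)*x/3) + C3*airybi(-2^(1/3)*3^(2/3)*x/3), x)


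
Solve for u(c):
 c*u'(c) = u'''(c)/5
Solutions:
 u(c) = C1 + Integral(C2*airyai(5^(1/3)*c) + C3*airybi(5^(1/3)*c), c)


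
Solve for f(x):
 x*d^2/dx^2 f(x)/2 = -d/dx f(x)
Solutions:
 f(x) = C1 + C2/x


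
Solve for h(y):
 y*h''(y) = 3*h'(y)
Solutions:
 h(y) = C1 + C2*y^4


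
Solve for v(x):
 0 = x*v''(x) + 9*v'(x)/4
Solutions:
 v(x) = C1 + C2/x^(5/4)


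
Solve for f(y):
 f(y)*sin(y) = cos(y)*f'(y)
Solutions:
 f(y) = C1/cos(y)


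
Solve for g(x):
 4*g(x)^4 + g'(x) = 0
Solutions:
 g(x) = (-3^(2/3) - 3*3^(1/6)*I)*(1/(C1 + 4*x))^(1/3)/6
 g(x) = (-3^(2/3) + 3*3^(1/6)*I)*(1/(C1 + 4*x))^(1/3)/6
 g(x) = (1/(C1 + 12*x))^(1/3)


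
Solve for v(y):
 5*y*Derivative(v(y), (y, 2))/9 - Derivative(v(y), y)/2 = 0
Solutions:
 v(y) = C1 + C2*y^(19/10)


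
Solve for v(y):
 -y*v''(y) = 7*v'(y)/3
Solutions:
 v(y) = C1 + C2/y^(4/3)


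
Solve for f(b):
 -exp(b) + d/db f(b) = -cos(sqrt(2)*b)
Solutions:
 f(b) = C1 + exp(b) - sqrt(2)*sin(sqrt(2)*b)/2


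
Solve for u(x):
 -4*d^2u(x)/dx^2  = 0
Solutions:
 u(x) = C1 + C2*x


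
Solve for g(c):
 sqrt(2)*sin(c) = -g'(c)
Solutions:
 g(c) = C1 + sqrt(2)*cos(c)


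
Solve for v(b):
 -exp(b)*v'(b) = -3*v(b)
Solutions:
 v(b) = C1*exp(-3*exp(-b))


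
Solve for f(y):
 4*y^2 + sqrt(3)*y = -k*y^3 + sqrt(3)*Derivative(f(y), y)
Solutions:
 f(y) = C1 + sqrt(3)*k*y^4/12 + 4*sqrt(3)*y^3/9 + y^2/2


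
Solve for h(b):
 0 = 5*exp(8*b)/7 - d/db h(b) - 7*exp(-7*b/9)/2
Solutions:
 h(b) = C1 + 5*exp(8*b)/56 + 9*exp(-7*b/9)/2


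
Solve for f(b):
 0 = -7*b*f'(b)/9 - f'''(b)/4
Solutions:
 f(b) = C1 + Integral(C2*airyai(-84^(1/3)*b/3) + C3*airybi(-84^(1/3)*b/3), b)


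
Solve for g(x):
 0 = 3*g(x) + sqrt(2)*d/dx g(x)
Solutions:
 g(x) = C1*exp(-3*sqrt(2)*x/2)


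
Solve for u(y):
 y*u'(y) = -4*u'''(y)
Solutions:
 u(y) = C1 + Integral(C2*airyai(-2^(1/3)*y/2) + C3*airybi(-2^(1/3)*y/2), y)


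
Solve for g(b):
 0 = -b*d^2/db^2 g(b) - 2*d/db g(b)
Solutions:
 g(b) = C1 + C2/b


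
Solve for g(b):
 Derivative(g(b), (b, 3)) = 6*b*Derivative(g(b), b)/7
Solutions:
 g(b) = C1 + Integral(C2*airyai(6^(1/3)*7^(2/3)*b/7) + C3*airybi(6^(1/3)*7^(2/3)*b/7), b)


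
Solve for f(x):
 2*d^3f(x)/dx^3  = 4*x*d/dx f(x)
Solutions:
 f(x) = C1 + Integral(C2*airyai(2^(1/3)*x) + C3*airybi(2^(1/3)*x), x)


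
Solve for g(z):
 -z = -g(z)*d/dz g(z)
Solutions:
 g(z) = -sqrt(C1 + z^2)
 g(z) = sqrt(C1 + z^2)


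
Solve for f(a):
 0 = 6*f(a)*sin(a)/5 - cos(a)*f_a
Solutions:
 f(a) = C1/cos(a)^(6/5)


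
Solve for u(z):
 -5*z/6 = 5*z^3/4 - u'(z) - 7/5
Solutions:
 u(z) = C1 + 5*z^4/16 + 5*z^2/12 - 7*z/5


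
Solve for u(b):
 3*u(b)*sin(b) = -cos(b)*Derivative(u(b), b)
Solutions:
 u(b) = C1*cos(b)^3


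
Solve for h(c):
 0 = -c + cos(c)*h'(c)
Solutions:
 h(c) = C1 + Integral(c/cos(c), c)


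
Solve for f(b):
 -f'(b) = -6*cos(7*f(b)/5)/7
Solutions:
 -6*b/7 - 5*log(sin(7*f(b)/5) - 1)/14 + 5*log(sin(7*f(b)/5) + 1)/14 = C1


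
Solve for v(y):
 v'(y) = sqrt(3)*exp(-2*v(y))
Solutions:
 v(y) = log(-sqrt(C1 + 2*sqrt(3)*y))
 v(y) = log(C1 + 2*sqrt(3)*y)/2


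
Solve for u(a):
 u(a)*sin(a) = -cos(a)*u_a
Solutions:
 u(a) = C1*cos(a)


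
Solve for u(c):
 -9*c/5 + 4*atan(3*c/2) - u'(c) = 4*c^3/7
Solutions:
 u(c) = C1 - c^4/7 - 9*c^2/10 + 4*c*atan(3*c/2) - 4*log(9*c^2 + 4)/3


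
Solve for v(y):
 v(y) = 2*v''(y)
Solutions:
 v(y) = C1*exp(-sqrt(2)*y/2) + C2*exp(sqrt(2)*y/2)


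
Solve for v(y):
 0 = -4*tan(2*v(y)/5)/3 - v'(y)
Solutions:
 v(y) = -5*asin(C1*exp(-8*y/15))/2 + 5*pi/2
 v(y) = 5*asin(C1*exp(-8*y/15))/2


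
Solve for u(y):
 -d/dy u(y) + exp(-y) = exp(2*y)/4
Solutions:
 u(y) = C1 - exp(2*y)/8 - exp(-y)


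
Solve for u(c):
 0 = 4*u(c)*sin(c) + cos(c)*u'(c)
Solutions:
 u(c) = C1*cos(c)^4


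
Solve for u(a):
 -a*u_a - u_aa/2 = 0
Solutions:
 u(a) = C1 + C2*erf(a)


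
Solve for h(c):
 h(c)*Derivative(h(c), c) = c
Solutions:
 h(c) = -sqrt(C1 + c^2)
 h(c) = sqrt(C1 + c^2)


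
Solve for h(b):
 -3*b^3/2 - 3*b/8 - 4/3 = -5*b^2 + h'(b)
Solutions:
 h(b) = C1 - 3*b^4/8 + 5*b^3/3 - 3*b^2/16 - 4*b/3


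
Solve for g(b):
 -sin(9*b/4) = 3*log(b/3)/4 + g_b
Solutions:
 g(b) = C1 - 3*b*log(b)/4 + 3*b/4 + 3*b*log(3)/4 + 4*cos(9*b/4)/9


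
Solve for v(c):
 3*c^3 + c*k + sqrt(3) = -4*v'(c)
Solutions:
 v(c) = C1 - 3*c^4/16 - c^2*k/8 - sqrt(3)*c/4


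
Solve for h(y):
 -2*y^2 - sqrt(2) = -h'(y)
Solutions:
 h(y) = C1 + 2*y^3/3 + sqrt(2)*y


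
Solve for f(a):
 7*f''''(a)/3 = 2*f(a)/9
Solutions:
 f(a) = C1*exp(-2^(1/4)*21^(3/4)*a/21) + C2*exp(2^(1/4)*21^(3/4)*a/21) + C3*sin(2^(1/4)*21^(3/4)*a/21) + C4*cos(2^(1/4)*21^(3/4)*a/21)


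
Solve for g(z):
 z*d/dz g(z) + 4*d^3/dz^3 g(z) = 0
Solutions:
 g(z) = C1 + Integral(C2*airyai(-2^(1/3)*z/2) + C3*airybi(-2^(1/3)*z/2), z)


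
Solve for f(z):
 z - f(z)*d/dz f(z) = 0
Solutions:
 f(z) = -sqrt(C1 + z^2)
 f(z) = sqrt(C1 + z^2)


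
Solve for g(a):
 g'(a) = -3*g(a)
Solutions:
 g(a) = C1*exp(-3*a)


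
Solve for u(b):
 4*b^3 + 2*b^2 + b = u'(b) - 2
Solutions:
 u(b) = C1 + b^4 + 2*b^3/3 + b^2/2 + 2*b


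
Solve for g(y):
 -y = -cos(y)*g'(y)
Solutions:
 g(y) = C1 + Integral(y/cos(y), y)


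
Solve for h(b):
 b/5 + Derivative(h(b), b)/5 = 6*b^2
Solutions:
 h(b) = C1 + 10*b^3 - b^2/2


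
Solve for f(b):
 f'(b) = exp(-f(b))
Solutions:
 f(b) = log(C1 + b)


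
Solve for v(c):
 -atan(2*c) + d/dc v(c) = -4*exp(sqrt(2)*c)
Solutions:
 v(c) = C1 + c*atan(2*c) - 2*sqrt(2)*exp(sqrt(2)*c) - log(4*c^2 + 1)/4


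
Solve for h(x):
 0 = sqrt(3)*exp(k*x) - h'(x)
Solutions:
 h(x) = C1 + sqrt(3)*exp(k*x)/k


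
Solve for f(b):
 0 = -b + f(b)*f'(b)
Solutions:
 f(b) = -sqrt(C1 + b^2)
 f(b) = sqrt(C1 + b^2)


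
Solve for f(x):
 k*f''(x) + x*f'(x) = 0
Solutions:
 f(x) = C1 + C2*sqrt(k)*erf(sqrt(2)*x*sqrt(1/k)/2)


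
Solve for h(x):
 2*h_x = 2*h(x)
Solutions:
 h(x) = C1*exp(x)


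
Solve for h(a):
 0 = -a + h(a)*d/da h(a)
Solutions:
 h(a) = -sqrt(C1 + a^2)
 h(a) = sqrt(C1 + a^2)


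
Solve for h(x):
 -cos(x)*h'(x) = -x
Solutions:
 h(x) = C1 + Integral(x/cos(x), x)


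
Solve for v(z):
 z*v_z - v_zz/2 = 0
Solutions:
 v(z) = C1 + C2*erfi(z)


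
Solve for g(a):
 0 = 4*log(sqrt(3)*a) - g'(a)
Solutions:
 g(a) = C1 + 4*a*log(a) - 4*a + a*log(9)


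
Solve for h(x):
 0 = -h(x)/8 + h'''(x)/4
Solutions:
 h(x) = C3*exp(2^(2/3)*x/2) + (C1*sin(2^(2/3)*sqrt(3)*x/4) + C2*cos(2^(2/3)*sqrt(3)*x/4))*exp(-2^(2/3)*x/4)


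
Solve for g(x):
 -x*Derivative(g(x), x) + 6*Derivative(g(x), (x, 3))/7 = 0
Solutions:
 g(x) = C1 + Integral(C2*airyai(6^(2/3)*7^(1/3)*x/6) + C3*airybi(6^(2/3)*7^(1/3)*x/6), x)


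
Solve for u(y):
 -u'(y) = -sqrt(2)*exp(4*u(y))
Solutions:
 u(y) = log(-(-1/(C1 + 4*sqrt(2)*y))^(1/4))
 u(y) = log(-1/(C1 + 4*sqrt(2)*y))/4
 u(y) = log(-I*(-1/(C1 + 4*sqrt(2)*y))^(1/4))
 u(y) = log(I*(-1/(C1 + 4*sqrt(2)*y))^(1/4))


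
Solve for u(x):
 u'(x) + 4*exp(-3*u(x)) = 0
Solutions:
 u(x) = log(C1 - 12*x)/3
 u(x) = log((-3^(1/3) - 3^(5/6)*I)*(C1 - 4*x)^(1/3)/2)
 u(x) = log((-3^(1/3) + 3^(5/6)*I)*(C1 - 4*x)^(1/3)/2)


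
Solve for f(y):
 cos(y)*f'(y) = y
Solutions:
 f(y) = C1 + Integral(y/cos(y), y)


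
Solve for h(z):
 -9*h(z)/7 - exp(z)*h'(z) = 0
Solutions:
 h(z) = C1*exp(9*exp(-z)/7)


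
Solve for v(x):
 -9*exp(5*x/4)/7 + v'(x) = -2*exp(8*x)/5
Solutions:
 v(x) = C1 + 36*exp(5*x/4)/35 - exp(8*x)/20


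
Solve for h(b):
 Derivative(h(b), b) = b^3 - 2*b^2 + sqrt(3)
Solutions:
 h(b) = C1 + b^4/4 - 2*b^3/3 + sqrt(3)*b


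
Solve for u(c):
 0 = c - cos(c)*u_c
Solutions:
 u(c) = C1 + Integral(c/cos(c), c)


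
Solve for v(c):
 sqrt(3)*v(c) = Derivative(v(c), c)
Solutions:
 v(c) = C1*exp(sqrt(3)*c)


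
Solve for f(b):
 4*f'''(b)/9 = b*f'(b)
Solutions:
 f(b) = C1 + Integral(C2*airyai(2^(1/3)*3^(2/3)*b/2) + C3*airybi(2^(1/3)*3^(2/3)*b/2), b)


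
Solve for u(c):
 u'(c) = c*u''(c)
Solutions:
 u(c) = C1 + C2*c^2


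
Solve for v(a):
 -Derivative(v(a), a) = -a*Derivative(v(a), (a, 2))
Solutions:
 v(a) = C1 + C2*a^2


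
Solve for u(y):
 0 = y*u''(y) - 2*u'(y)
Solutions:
 u(y) = C1 + C2*y^3


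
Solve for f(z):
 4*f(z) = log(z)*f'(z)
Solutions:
 f(z) = C1*exp(4*li(z))


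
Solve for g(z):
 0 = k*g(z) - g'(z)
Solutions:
 g(z) = C1*exp(k*z)


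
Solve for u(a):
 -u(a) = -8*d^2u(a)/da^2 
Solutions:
 u(a) = C1*exp(-sqrt(2)*a/4) + C2*exp(sqrt(2)*a/4)


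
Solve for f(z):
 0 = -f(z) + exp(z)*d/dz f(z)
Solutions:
 f(z) = C1*exp(-exp(-z))


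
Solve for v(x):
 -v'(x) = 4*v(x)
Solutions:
 v(x) = C1*exp(-4*x)


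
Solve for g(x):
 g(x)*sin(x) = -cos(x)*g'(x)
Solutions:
 g(x) = C1*cos(x)


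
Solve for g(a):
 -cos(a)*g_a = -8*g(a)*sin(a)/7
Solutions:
 g(a) = C1/cos(a)^(8/7)


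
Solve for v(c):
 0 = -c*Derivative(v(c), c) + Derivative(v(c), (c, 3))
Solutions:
 v(c) = C1 + Integral(C2*airyai(c) + C3*airybi(c), c)


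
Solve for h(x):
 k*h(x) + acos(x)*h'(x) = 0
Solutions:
 h(x) = C1*exp(-k*Integral(1/acos(x), x))


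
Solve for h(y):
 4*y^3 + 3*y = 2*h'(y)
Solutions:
 h(y) = C1 + y^4/2 + 3*y^2/4


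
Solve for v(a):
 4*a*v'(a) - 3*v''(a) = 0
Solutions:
 v(a) = C1 + C2*erfi(sqrt(6)*a/3)


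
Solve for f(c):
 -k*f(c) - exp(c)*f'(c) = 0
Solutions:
 f(c) = C1*exp(k*exp(-c))


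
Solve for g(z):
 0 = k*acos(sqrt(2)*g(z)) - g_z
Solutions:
 Integral(1/acos(sqrt(2)*_y), (_y, g(z))) = C1 + k*z


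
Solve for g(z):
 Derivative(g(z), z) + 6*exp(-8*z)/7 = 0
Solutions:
 g(z) = C1 + 3*exp(-8*z)/28


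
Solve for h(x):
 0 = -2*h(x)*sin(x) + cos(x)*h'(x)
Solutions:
 h(x) = C1/cos(x)^2


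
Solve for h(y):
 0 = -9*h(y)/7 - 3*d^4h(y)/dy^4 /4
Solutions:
 h(y) = (C1*sin(3^(1/4)*7^(3/4)*y/7) + C2*cos(3^(1/4)*7^(3/4)*y/7))*exp(-3^(1/4)*7^(3/4)*y/7) + (C3*sin(3^(1/4)*7^(3/4)*y/7) + C4*cos(3^(1/4)*7^(3/4)*y/7))*exp(3^(1/4)*7^(3/4)*y/7)


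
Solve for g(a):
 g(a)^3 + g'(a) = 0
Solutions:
 g(a) = -sqrt(2)*sqrt(-1/(C1 - a))/2
 g(a) = sqrt(2)*sqrt(-1/(C1 - a))/2


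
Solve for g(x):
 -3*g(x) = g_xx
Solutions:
 g(x) = C1*sin(sqrt(3)*x) + C2*cos(sqrt(3)*x)


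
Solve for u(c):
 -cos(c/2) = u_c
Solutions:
 u(c) = C1 - 2*sin(c/2)


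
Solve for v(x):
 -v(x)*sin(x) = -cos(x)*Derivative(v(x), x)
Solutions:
 v(x) = C1/cos(x)


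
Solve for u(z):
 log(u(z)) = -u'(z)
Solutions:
 li(u(z)) = C1 - z


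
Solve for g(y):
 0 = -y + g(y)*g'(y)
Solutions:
 g(y) = -sqrt(C1 + y^2)
 g(y) = sqrt(C1 + y^2)


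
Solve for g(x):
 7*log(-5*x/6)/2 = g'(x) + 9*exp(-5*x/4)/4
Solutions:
 g(x) = C1 + 7*x*log(-x)/2 + 7*x*(-log(6) - 1 + log(5))/2 + 9*exp(-5*x/4)/5


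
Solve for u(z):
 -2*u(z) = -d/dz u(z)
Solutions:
 u(z) = C1*exp(2*z)


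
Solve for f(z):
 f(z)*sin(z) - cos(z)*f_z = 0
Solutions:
 f(z) = C1/cos(z)


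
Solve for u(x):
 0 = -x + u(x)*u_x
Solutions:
 u(x) = -sqrt(C1 + x^2)
 u(x) = sqrt(C1 + x^2)


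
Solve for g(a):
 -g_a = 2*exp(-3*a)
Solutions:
 g(a) = C1 + 2*exp(-3*a)/3


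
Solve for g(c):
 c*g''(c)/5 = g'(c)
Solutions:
 g(c) = C1 + C2*c^6


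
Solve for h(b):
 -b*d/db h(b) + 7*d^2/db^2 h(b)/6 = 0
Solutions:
 h(b) = C1 + C2*erfi(sqrt(21)*b/7)


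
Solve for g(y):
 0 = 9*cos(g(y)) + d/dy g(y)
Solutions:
 g(y) = pi - asin((C1 + exp(18*y))/(C1 - exp(18*y)))
 g(y) = asin((C1 + exp(18*y))/(C1 - exp(18*y)))


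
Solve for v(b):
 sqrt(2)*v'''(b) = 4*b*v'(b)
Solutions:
 v(b) = C1 + Integral(C2*airyai(sqrt(2)*b) + C3*airybi(sqrt(2)*b), b)


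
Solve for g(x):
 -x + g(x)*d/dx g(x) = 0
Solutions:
 g(x) = -sqrt(C1 + x^2)
 g(x) = sqrt(C1 + x^2)


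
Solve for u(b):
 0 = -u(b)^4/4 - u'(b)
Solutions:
 u(b) = 2^(2/3)*(1/(C1 + 3*b))^(1/3)
 u(b) = (-6^(2/3) - 3*2^(2/3)*3^(1/6)*I)*(1/(C1 + b))^(1/3)/6
 u(b) = (-6^(2/3) + 3*2^(2/3)*3^(1/6)*I)*(1/(C1 + b))^(1/3)/6


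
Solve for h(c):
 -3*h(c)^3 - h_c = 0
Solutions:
 h(c) = -sqrt(2)*sqrt(-1/(C1 - 3*c))/2
 h(c) = sqrt(2)*sqrt(-1/(C1 - 3*c))/2


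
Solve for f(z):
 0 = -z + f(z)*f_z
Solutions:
 f(z) = -sqrt(C1 + z^2)
 f(z) = sqrt(C1 + z^2)


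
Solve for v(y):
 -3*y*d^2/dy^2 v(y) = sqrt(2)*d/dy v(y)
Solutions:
 v(y) = C1 + C2*y^(1 - sqrt(2)/3)


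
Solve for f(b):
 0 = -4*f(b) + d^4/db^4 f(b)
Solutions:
 f(b) = C1*exp(-sqrt(2)*b) + C2*exp(sqrt(2)*b) + C3*sin(sqrt(2)*b) + C4*cos(sqrt(2)*b)


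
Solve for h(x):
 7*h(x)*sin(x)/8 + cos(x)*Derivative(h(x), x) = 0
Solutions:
 h(x) = C1*cos(x)^(7/8)


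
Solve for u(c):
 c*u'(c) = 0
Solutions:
 u(c) = C1


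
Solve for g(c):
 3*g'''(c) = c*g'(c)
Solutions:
 g(c) = C1 + Integral(C2*airyai(3^(2/3)*c/3) + C3*airybi(3^(2/3)*c/3), c)


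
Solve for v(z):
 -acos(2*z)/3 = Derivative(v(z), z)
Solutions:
 v(z) = C1 - z*acos(2*z)/3 + sqrt(1 - 4*z^2)/6


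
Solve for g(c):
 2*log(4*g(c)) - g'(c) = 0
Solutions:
 -Integral(1/(log(_y) + 2*log(2)), (_y, g(c)))/2 = C1 - c


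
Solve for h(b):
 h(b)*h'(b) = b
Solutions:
 h(b) = -sqrt(C1 + b^2)
 h(b) = sqrt(C1 + b^2)


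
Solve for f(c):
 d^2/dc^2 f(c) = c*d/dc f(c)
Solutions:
 f(c) = C1 + C2*erfi(sqrt(2)*c/2)


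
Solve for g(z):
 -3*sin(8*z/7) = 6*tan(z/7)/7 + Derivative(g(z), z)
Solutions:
 g(z) = C1 + 6*log(cos(z/7)) + 21*cos(8*z/7)/8


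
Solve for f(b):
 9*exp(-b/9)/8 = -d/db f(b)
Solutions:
 f(b) = C1 + 81*exp(-b/9)/8


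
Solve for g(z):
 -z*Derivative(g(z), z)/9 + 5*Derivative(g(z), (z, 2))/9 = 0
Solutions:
 g(z) = C1 + C2*erfi(sqrt(10)*z/10)


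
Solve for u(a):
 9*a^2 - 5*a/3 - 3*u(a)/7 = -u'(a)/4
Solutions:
 u(a) = C1*exp(12*a/7) + 21*a^2 + 371*a/18 + 2597/216


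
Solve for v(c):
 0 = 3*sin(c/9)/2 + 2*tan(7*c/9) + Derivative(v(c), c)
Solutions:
 v(c) = C1 + 18*log(cos(7*c/9))/7 + 27*cos(c/9)/2


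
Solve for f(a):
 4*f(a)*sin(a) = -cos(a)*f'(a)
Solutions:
 f(a) = C1*cos(a)^4


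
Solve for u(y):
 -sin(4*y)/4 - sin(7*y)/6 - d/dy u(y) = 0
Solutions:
 u(y) = C1 + cos(4*y)/16 + cos(7*y)/42


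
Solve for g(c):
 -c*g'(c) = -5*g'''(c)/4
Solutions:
 g(c) = C1 + Integral(C2*airyai(10^(2/3)*c/5) + C3*airybi(10^(2/3)*c/5), c)


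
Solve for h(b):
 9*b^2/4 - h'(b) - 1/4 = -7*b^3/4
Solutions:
 h(b) = C1 + 7*b^4/16 + 3*b^3/4 - b/4


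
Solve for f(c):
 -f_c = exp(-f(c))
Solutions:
 f(c) = log(C1 - c)


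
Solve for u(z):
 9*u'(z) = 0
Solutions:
 u(z) = C1


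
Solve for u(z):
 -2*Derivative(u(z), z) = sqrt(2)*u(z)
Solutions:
 u(z) = C1*exp(-sqrt(2)*z/2)


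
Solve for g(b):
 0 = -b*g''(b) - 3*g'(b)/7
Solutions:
 g(b) = C1 + C2*b^(4/7)


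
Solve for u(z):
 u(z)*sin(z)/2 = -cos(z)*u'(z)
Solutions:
 u(z) = C1*sqrt(cos(z))


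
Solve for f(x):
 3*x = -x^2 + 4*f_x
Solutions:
 f(x) = C1 + x^3/12 + 3*x^2/8


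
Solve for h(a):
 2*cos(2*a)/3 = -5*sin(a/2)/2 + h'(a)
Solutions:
 h(a) = C1 + sin(2*a)/3 - 5*cos(a/2)


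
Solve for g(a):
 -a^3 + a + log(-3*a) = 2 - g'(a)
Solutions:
 g(a) = C1 + a^4/4 - a^2/2 - a*log(-a) + a*(3 - log(3))


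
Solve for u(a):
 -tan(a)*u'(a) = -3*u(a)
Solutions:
 u(a) = C1*sin(a)^3


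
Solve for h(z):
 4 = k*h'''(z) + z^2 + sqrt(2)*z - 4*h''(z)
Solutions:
 h(z) = C1 + C2*z + C3*exp(4*z/k) + z^4/48 + z^3*(k + 2*sqrt(2))/48 + z^2*(k^2 + 2*sqrt(2)*k - 32)/64


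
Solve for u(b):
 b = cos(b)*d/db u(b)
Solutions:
 u(b) = C1 + Integral(b/cos(b), b)


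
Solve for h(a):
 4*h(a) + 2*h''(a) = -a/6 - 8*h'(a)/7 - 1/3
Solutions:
 h(a) = -a/24 + (C1*sin(sqrt(94)*a/7) + C2*cos(sqrt(94)*a/7))*exp(-2*a/7) - 1/14


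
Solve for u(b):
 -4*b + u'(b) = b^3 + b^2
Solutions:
 u(b) = C1 + b^4/4 + b^3/3 + 2*b^2


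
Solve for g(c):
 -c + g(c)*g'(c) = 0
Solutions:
 g(c) = -sqrt(C1 + c^2)
 g(c) = sqrt(C1 + c^2)


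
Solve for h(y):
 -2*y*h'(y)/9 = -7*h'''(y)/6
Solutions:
 h(y) = C1 + Integral(C2*airyai(42^(2/3)*y/21) + C3*airybi(42^(2/3)*y/21), y)
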